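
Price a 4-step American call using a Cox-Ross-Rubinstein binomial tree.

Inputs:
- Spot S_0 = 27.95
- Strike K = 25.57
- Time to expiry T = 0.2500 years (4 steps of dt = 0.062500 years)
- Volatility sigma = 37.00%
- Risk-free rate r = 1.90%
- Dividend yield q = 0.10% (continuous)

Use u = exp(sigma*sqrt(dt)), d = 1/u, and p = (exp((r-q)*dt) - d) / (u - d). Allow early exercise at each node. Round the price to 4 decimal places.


Answer: Price = V(0,0) = 3.5617

Derivation:
dt = T/N = 0.062500
u = exp(sigma*sqrt(dt)) = 1.096913; d = 1/u = 0.911649
p = (exp((r-q)*dt) - d) / (u - d) = 0.482967
Discount per step: exp(-r*dt) = 0.998813
Stock lattice S(k, i) with i counting down-moves:
  k=0: S(0,0) = 27.9500
  k=1: S(1,0) = 30.6587; S(1,1) = 25.4806
  k=2: S(2,0) = 33.6300; S(2,1) = 27.9500; S(2,2) = 23.2294
  k=3: S(3,0) = 36.8891; S(3,1) = 30.6587; S(3,2) = 25.4806; S(3,3) = 21.1770
  k=4: S(4,0) = 40.4642; S(4,1) = 33.6300; S(4,2) = 27.9500; S(4,3) = 23.2294; S(4,4) = 19.3060
Terminal payoffs V(N, i) = max(S_T - K, 0):
  V(4,0) = 14.894182; V(4,1) = 8.059955; V(4,2) = 2.380000; V(4,3) = 0.000000; V(4,4) = 0.000000
Backward induction: V(k, i) = exp(-r*dt) * [p * V(k+1, i) + (1-p) * V(k+1, i+1)]; then take max(V_cont, immediate exercise) for American.
  V(3,0) = exp(-r*dt) * [p*14.894182 + (1-p)*8.059955] = 11.347181; exercise = 11.319140; V(3,0) = max -> 11.347181
  V(3,1) = exp(-r*dt) * [p*8.059955 + (1-p)*2.380000] = 5.117153; exercise = 5.088722; V(3,1) = max -> 5.117153
  V(3,2) = exp(-r*dt) * [p*2.380000 + (1-p)*0.000000] = 1.148098; exercise = 0.000000; V(3,2) = max -> 1.148098
  V(3,3) = exp(-r*dt) * [p*0.000000 + (1-p)*0.000000] = 0.000000; exercise = 0.000000; V(3,3) = max -> 0.000000
  V(2,0) = exp(-r*dt) * [p*11.347181 + (1-p)*5.117153] = 8.116409; exercise = 8.059955; V(2,0) = max -> 8.116409
  V(2,1) = exp(-r*dt) * [p*5.117153 + (1-p)*1.148098] = 3.061384; exercise = 2.380000; V(2,1) = max -> 3.061384
  V(2,2) = exp(-r*dt) * [p*1.148098 + (1-p)*0.000000] = 0.553836; exercise = 0.000000; V(2,2) = max -> 0.553836
  V(1,0) = exp(-r*dt) * [p*8.116409 + (1-p)*3.061384] = 5.496265; exercise = 5.088722; V(1,0) = max -> 5.496265
  V(1,1) = exp(-r*dt) * [p*3.061384 + (1-p)*0.553836] = 1.762805; exercise = 0.000000; V(1,1) = max -> 1.762805
  V(0,0) = exp(-r*dt) * [p*5.496265 + (1-p)*1.762805] = 3.561712; exercise = 2.380000; V(0,0) = max -> 3.561712


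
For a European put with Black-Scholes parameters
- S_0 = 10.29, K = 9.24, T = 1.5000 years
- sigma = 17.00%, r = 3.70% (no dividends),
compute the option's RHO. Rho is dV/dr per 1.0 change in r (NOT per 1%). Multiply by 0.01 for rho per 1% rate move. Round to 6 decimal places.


d1 = 0.8876070173; d2 = 0.6794003892
phi(d1) = 0.2690490317; exp(-qT) = 1.0000000000; exp(-rT) = 0.9460120237
N(-d2) = 0.2484421017
Rho = -K*T*exp(-rT)*N(-d2) = -9.2400 * 1.5000 * 0.9460120237 * 0.2484421017 = -3.257505

Answer: Rho = -3.257505


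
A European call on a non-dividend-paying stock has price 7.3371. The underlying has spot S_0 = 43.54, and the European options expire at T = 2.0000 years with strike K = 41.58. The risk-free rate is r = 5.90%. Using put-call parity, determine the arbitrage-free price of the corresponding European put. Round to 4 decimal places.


Put-call parity: C - P = S_0 * exp(-qT) - K * exp(-rT).
S_0 * exp(-qT) = 43.5400 * 1.00000000 = 43.54000000
K * exp(-rT) = 41.5800 * 0.88869605 = 36.95198187
P = C - S*exp(-qT) + K*exp(-rT)
P = 7.3371 - 43.54000000 + 36.95198187 = 0.7491

Answer: Put price = 0.7491


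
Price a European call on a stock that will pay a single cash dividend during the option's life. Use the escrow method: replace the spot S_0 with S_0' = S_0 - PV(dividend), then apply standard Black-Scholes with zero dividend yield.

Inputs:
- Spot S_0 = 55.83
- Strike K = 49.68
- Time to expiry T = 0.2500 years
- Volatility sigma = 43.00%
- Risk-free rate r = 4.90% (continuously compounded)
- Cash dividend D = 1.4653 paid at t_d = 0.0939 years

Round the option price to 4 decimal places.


Answer: Price = 7.5674

Derivation:
PV(D) = D * exp(-r * t_d) = 1.4653 * 0.99540947 = 1.45857349
S_0' = S_0 - PV(D) = 55.8300 - 1.45857349 = 54.37142651
d1 = (ln(S_0'/K) + (r + sigma^2/2)*T) / (sigma*sqrt(T)) = 0.58418061
d2 = d1 - sigma*sqrt(T) = 0.36918061
exp(-rT) = 0.98782473
N(d1) = 0.72045060; N(d2) = 0.64400344
C = S_0' * N(d1) - K * exp(-rT) * N(d2) = 54.37142651 * 0.72045060 - 49.6800 * 0.98782473 * 0.64400344 = 7.5674


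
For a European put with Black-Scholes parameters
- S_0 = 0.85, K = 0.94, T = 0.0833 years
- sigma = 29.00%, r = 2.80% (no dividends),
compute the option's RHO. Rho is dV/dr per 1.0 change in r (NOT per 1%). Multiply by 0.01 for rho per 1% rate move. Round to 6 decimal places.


Answer: Rho = -0.069377

Derivation:
d1 = -1.1327293123; d2 = -1.2164283565
phi(d1) = 0.2100359903; exp(-qT) = 1.0000000000; exp(-rT) = 0.9976703179
N(-d2) = 0.8880891063
Rho = -K*T*exp(-rT)*N(-d2) = -0.9400 * 0.0833 * 0.9976703179 * 0.8880891063 = -0.069377


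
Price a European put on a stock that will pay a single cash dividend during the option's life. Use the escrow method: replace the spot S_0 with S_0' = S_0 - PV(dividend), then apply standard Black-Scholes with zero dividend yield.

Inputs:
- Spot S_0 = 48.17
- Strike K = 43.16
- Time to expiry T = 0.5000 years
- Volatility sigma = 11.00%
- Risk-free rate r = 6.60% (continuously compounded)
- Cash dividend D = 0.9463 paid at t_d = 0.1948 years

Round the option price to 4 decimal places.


PV(D) = D * exp(-r * t_d) = 0.9463 * 0.98722550 = 0.93421149
S_0' = S_0 - PV(D) = 48.1700 - 0.93421149 = 47.23578851
d1 = (ln(S_0'/K) + (r + sigma^2/2)*T) / (sigma*sqrt(T)) = 1.62329470
d2 = d1 - sigma*sqrt(T) = 1.54551296
exp(-rT) = 0.96753856
N(-d1) = 0.05226321; N(-d2) = 0.06111112
P = K * exp(-rT) * N(-d2) - S_0' * N(-d1) = 43.1600 * 0.96753856 * 0.06111112 - 47.23578851 * 0.05226321 = 0.0832

Answer: Price = 0.0832


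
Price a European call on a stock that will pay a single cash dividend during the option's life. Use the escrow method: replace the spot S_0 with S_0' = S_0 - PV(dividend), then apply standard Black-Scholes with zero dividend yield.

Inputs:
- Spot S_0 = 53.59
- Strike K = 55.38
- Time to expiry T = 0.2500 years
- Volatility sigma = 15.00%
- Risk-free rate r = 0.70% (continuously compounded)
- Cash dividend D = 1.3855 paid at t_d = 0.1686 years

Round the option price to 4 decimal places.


Answer: Price = 0.5160

Derivation:
PV(D) = D * exp(-r * t_d) = 1.3855 * 0.99882050 = 1.38386580
S_0' = S_0 - PV(D) = 53.5900 - 1.38386580 = 52.20613420
d1 = (ln(S_0'/K) + (r + sigma^2/2)*T) / (sigma*sqrt(T)) = -0.72608022
d2 = d1 - sigma*sqrt(T) = -0.80108022
exp(-rT) = 0.99825153
N(d1) = 0.23389480; N(d2) = 0.21154260
C = S_0' * N(d1) - K * exp(-rT) * N(d2) = 52.20613420 * 0.23389480 - 55.3800 * 0.99825153 * 0.21154260 = 0.5160


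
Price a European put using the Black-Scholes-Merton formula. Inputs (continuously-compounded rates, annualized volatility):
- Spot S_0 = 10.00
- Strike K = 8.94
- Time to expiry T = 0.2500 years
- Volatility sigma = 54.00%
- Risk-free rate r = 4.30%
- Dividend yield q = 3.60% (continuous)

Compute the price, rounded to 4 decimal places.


d1 = (ln(S/K) + (r - q + 0.5*sigma^2) * T) / (sigma * sqrt(T)) = 0.55647964
d2 = d1 - sigma * sqrt(T) = 0.28647964
exp(-rT) = 0.98930757; exp(-qT) = 0.99104038
P = K * exp(-rT) * N(-d2) - S_0 * exp(-qT) * N(-d1)
N(-d1) = 0.28894150; N(-d2) = 0.38725539
P = 8.9400 * 0.98930757 * 0.38725539 - 10.0000 * 0.99104038 * 0.28894150 = 0.5615

Answer: Price = 0.5615


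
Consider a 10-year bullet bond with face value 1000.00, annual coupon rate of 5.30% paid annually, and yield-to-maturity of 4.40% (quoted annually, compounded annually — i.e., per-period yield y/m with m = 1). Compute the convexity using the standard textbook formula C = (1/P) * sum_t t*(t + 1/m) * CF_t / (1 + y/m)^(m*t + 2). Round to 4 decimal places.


Answer: Convexity = 75.5918

Derivation:
Coupon per period c = face * coupon_rate / m = 53.000000
Periods per year m = 1; per-period yield y/m = 0.044000
Number of cashflows N = 10
Cashflows (t years, CF_t, discount factor 1/(1+y/m)^(m*t), PV):
  t = 1.0000: CF_t = 53.000000, DF = 0.957854, PV = 50.766284
  t = 2.0000: CF_t = 53.000000, DF = 0.917485, PV = 48.626708
  t = 3.0000: CF_t = 53.000000, DF = 0.878817, PV = 46.577307
  t = 4.0000: CF_t = 53.000000, DF = 0.841779, PV = 44.614279
  t = 5.0000: CF_t = 53.000000, DF = 0.806302, PV = 42.733983
  t = 6.0000: CF_t = 53.000000, DF = 0.772320, PV = 40.932934
  t = 7.0000: CF_t = 53.000000, DF = 0.739770, PV = 39.207791
  t = 8.0000: CF_t = 53.000000, DF = 0.708592, PV = 37.555356
  t = 9.0000: CF_t = 53.000000, DF = 0.678728, PV = 35.972563
  t = 10.0000: CF_t = 1053.000000, DF = 0.650122, PV = 684.578703
Price P = sum_t PV_t = 1071.565908
Convexity numerator sum_t t*(t + 1/m) * CF_t / (1+y/m)^(m*t + 2):
  t = 1.0000: term = 93.154614
  t = 2.0000: term = 267.685672
  t = 3.0000: term = 512.807800
  t = 4.0000: term = 818.658684
  t = 5.0000: term = 1176.233742
  t = 6.0000: term = 1577.324942
  t = 7.0000: term = 2014.463527
  t = 8.0000: term = 2480.866412
  t = 9.0000: term = 2970.386030
  t = 10.0000: term = 69089.980856
Convexity = (1/P) * sum = 81001.562279 / 1071.565908 = 75.591769


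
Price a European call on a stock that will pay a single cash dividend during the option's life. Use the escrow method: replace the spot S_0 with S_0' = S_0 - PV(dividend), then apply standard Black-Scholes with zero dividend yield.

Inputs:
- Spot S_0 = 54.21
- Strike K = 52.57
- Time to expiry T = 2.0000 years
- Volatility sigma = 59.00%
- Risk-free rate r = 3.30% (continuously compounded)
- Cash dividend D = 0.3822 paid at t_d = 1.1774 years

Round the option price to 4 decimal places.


PV(D) = D * exp(-r * t_d) = 0.3822 * 0.96189094 = 0.36763472
S_0' = S_0 - PV(D) = 54.2100 - 0.36763472 = 53.84236528
d1 = (ln(S_0'/K) + (r + sigma^2/2)*T) / (sigma*sqrt(T)) = 0.52495488
d2 = d1 - sigma*sqrt(T) = -0.30943112
exp(-rT) = 0.93613086
N(d1) = 0.70019272; N(d2) = 0.37849680
C = S_0' * N(d1) - K * exp(-rT) * N(d2) = 53.84236528 * 0.70019272 - 52.5700 * 0.93613086 * 0.37849680 = 19.0733

Answer: Price = 19.0733


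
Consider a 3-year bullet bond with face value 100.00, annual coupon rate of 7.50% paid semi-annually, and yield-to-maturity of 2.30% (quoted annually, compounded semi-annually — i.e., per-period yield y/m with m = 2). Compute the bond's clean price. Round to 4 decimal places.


Answer: Price = 114.9909

Derivation:
Coupon per period c = face * coupon_rate / m = 3.750000
Periods per year m = 2; per-period yield y/m = 0.011500
Number of cashflows N = 6
Cashflows (t years, CF_t, discount factor 1/(1+y/m)^(m*t), PV):
  t = 0.5000: CF_t = 3.750000, DF = 0.988631, PV = 3.707365
  t = 1.0000: CF_t = 3.750000, DF = 0.977391, PV = 3.665215
  t = 1.5000: CF_t = 3.750000, DF = 0.966279, PV = 3.623545
  t = 2.0000: CF_t = 3.750000, DF = 0.955293, PV = 3.582348
  t = 2.5000: CF_t = 3.750000, DF = 0.944432, PV = 3.541619
  t = 3.0000: CF_t = 103.750000, DF = 0.933694, PV = 96.870777
Price P = sum_t PV_t = 114.990869


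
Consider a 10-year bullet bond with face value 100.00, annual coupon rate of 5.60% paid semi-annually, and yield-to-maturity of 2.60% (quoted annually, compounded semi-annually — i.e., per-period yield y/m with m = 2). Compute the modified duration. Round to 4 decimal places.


Answer: Modified duration = 7.9686

Derivation:
Coupon per period c = face * coupon_rate / m = 2.800000
Periods per year m = 2; per-period yield y/m = 0.013000
Number of cashflows N = 20
Cashflows (t years, CF_t, discount factor 1/(1+y/m)^(m*t), PV):
  t = 0.5000: CF_t = 2.800000, DF = 0.987167, PV = 2.764067
  t = 1.0000: CF_t = 2.800000, DF = 0.974498, PV = 2.728595
  t = 1.5000: CF_t = 2.800000, DF = 0.961992, PV = 2.693579
  t = 2.0000: CF_t = 2.800000, DF = 0.949647, PV = 2.659012
  t = 2.5000: CF_t = 2.800000, DF = 0.937460, PV = 2.624888
  t = 3.0000: CF_t = 2.800000, DF = 0.925429, PV = 2.591203
  t = 3.5000: CF_t = 2.800000, DF = 0.913553, PV = 2.557949
  t = 4.0000: CF_t = 2.800000, DF = 0.901829, PV = 2.525123
  t = 4.5000: CF_t = 2.800000, DF = 0.890256, PV = 2.492717
  t = 5.0000: CF_t = 2.800000, DF = 0.878831, PV = 2.460728
  t = 5.5000: CF_t = 2.800000, DF = 0.867553, PV = 2.429149
  t = 6.0000: CF_t = 2.800000, DF = 0.856420, PV = 2.397975
  t = 6.5000: CF_t = 2.800000, DF = 0.845429, PV = 2.367202
  t = 7.0000: CF_t = 2.800000, DF = 0.834580, PV = 2.336823
  t = 7.5000: CF_t = 2.800000, DF = 0.823869, PV = 2.306834
  t = 8.0000: CF_t = 2.800000, DF = 0.813296, PV = 2.277230
  t = 8.5000: CF_t = 2.800000, DF = 0.802859, PV = 2.248006
  t = 9.0000: CF_t = 2.800000, DF = 0.792556, PV = 2.219157
  t = 9.5000: CF_t = 2.800000, DF = 0.782385, PV = 2.190678
  t = 10.0000: CF_t = 102.800000, DF = 0.772345, PV = 79.397021
Price P = sum_t PV_t = 126.267935
First compute Macaulay numerator sum_t t * PV_t:
  t * PV_t at t = 0.5000: 1.382034
  t * PV_t at t = 1.0000: 2.728595
  t * PV_t at t = 1.5000: 4.040368
  t * PV_t at t = 2.0000: 5.318023
  t * PV_t at t = 2.5000: 6.562220
  t * PV_t at t = 3.0000: 7.773608
  t * PV_t at t = 3.5000: 8.952822
  t * PV_t at t = 4.0000: 10.100490
  t * PV_t at t = 4.5000: 11.217228
  t * PV_t at t = 5.0000: 12.303639
  t * PV_t at t = 5.5000: 13.360319
  t * PV_t at t = 6.0000: 14.387851
  t * PV_t at t = 6.5000: 15.386810
  t * PV_t at t = 7.0000: 16.357760
  t * PV_t at t = 7.5000: 17.301255
  t * PV_t at t = 8.0000: 18.217840
  t * PV_t at t = 8.5000: 19.108051
  t * PV_t at t = 9.0000: 19.972412
  t * PV_t at t = 9.5000: 20.811442
  t * PV_t at t = 10.0000: 793.970209
Macaulay duration D = 1019.252979 / 126.267935 = 8.072144
Modified duration = D / (1 + y/m) = 8.072144 / (1 + 0.013000) = 7.968553


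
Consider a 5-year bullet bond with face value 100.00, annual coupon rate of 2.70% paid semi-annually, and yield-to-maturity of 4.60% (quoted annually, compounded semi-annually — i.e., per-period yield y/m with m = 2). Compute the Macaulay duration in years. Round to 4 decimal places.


Coupon per period c = face * coupon_rate / m = 1.350000
Periods per year m = 2; per-period yield y/m = 0.023000
Number of cashflows N = 10
Cashflows (t years, CF_t, discount factor 1/(1+y/m)^(m*t), PV):
  t = 0.5000: CF_t = 1.350000, DF = 0.977517, PV = 1.319648
  t = 1.0000: CF_t = 1.350000, DF = 0.955540, PV = 1.289979
  t = 1.5000: CF_t = 1.350000, DF = 0.934056, PV = 1.260976
  t = 2.0000: CF_t = 1.350000, DF = 0.913056, PV = 1.232626
  t = 2.5000: CF_t = 1.350000, DF = 0.892528, PV = 1.204913
  t = 3.0000: CF_t = 1.350000, DF = 0.872461, PV = 1.177823
  t = 3.5000: CF_t = 1.350000, DF = 0.852846, PV = 1.151342
  t = 4.0000: CF_t = 1.350000, DF = 0.833671, PV = 1.125456
  t = 4.5000: CF_t = 1.350000, DF = 0.814928, PV = 1.100153
  t = 5.0000: CF_t = 101.350000, DF = 0.796606, PV = 80.736035
Price P = sum_t PV_t = 91.598950
Macaulay numerator sum_t t * PV_t:
  t * PV_t at t = 0.5000: 0.659824
  t * PV_t at t = 1.0000: 1.289979
  t * PV_t at t = 1.5000: 1.891464
  t * PV_t at t = 2.0000: 2.465251
  t * PV_t at t = 2.5000: 3.012282
  t * PV_t at t = 3.0000: 3.533468
  t * PV_t at t = 3.5000: 4.029697
  t * PV_t at t = 4.0000: 4.501826
  t * PV_t at t = 4.5000: 4.950688
  t * PV_t at t = 5.0000: 403.680174
Macaulay duration D = (sum_t t * PV_t) / P = 430.014654 / 91.598950 = 4.694537

Answer: Macaulay duration = 4.6945 years


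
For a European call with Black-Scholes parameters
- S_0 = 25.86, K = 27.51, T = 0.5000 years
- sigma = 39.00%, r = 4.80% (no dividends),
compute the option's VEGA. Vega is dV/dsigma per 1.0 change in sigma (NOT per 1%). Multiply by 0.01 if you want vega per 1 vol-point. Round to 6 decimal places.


Answer: Vega = 7.294970

Derivation:
d1 = 0.0006265996; d2 = -0.2751450450
phi(d1) = 0.3989422021; exp(-qT) = 1.0000000000; exp(-rT) = 0.9762857098
Vega = S * exp(-qT) * phi(d1) * sqrt(T) = 25.8600 * 1.0000000000 * 0.3989422021 * 0.7071067812 = 7.294970


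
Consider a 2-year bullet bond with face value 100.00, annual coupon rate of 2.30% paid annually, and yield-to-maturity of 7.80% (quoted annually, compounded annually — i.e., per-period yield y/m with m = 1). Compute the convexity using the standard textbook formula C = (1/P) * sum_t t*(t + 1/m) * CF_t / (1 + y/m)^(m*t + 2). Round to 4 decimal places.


Coupon per period c = face * coupon_rate / m = 2.300000
Periods per year m = 1; per-period yield y/m = 0.078000
Number of cashflows N = 2
Cashflows (t years, CF_t, discount factor 1/(1+y/m)^(m*t), PV):
  t = 1.0000: CF_t = 2.300000, DF = 0.927644, PV = 2.133581
  t = 2.0000: CF_t = 102.300000, DF = 0.860523, PV = 88.031502
Price P = sum_t PV_t = 90.165083
Convexity numerator sum_t t*(t + 1/m) * CF_t / (1+y/m)^(m*t + 2):
  t = 1.0000: term = 3.671991
  t = 2.0000: term = 454.518789
Convexity = (1/P) * sum = 458.190779 / 90.165083 = 5.081688

Answer: Convexity = 5.0817


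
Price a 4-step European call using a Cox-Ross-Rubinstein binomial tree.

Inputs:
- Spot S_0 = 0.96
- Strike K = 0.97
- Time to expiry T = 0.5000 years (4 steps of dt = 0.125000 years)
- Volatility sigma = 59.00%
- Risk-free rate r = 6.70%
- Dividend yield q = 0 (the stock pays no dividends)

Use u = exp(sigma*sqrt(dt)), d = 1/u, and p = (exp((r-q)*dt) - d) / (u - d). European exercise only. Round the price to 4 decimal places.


Answer: Price = V(0,0) = 0.1604

Derivation:
dt = T/N = 0.125000
u = exp(sigma*sqrt(dt)) = 1.231948; d = 1/u = 0.811723
p = (exp((r-q)*dt) - d) / (u - d) = 0.468053
Discount per step: exp(-r*dt) = 0.991660
Stock lattice S(k, i) with i counting down-moves:
  k=0: S(0,0) = 0.9600
  k=1: S(1,0) = 1.1827; S(1,1) = 0.7793
  k=2: S(2,0) = 1.4570; S(2,1) = 0.9600; S(2,2) = 0.6325
  k=3: S(3,0) = 1.7949; S(3,1) = 1.1827; S(3,2) = 0.7793; S(3,3) = 0.5134
  k=4: S(4,0) = 2.2113; S(4,1) = 1.4570; S(4,2) = 0.9600; S(4,3) = 0.6325; S(4,4) = 0.4168
Terminal payoffs V(N, i) = max(S_T - K, 0):
  V(4,0) = 1.241263; V(4,1) = 0.486988; V(4,2) = 0.000000; V(4,3) = 0.000000; V(4,4) = 0.000000
Backward induction: V(k, i) = exp(-r*dt) * [p * V(k+1, i) + (1-p) * V(k+1, i+1)].
  V(3,0) = exp(-r*dt) * [p*1.241263 + (1-p)*0.486988] = 0.833022
  V(3,1) = exp(-r*dt) * [p*0.486988 + (1-p)*0.000000] = 0.226035
  V(3,2) = exp(-r*dt) * [p*0.000000 + (1-p)*0.000000] = 0.000000
  V(3,3) = exp(-r*dt) * [p*0.000000 + (1-p)*0.000000] = 0.000000
  V(2,0) = exp(-r*dt) * [p*0.833022 + (1-p)*0.226035] = 0.505882
  V(2,1) = exp(-r*dt) * [p*0.226035 + (1-p)*0.000000] = 0.104914
  V(2,2) = exp(-r*dt) * [p*0.000000 + (1-p)*0.000000] = 0.000000
  V(1,0) = exp(-r*dt) * [p*0.505882 + (1-p)*0.104914] = 0.290148
  V(1,1) = exp(-r*dt) * [p*0.104914 + (1-p)*0.000000] = 0.048696
  V(0,0) = exp(-r*dt) * [p*0.290148 + (1-p)*0.048696] = 0.160359


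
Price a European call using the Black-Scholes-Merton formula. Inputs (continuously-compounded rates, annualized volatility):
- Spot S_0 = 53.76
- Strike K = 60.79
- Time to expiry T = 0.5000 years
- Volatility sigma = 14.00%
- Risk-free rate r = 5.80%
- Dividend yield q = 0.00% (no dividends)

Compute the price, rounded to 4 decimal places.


d1 = (ln(S/K) + (r - q + 0.5*sigma^2) * T) / (sigma * sqrt(T)) = -0.89899137
d2 = d1 - sigma * sqrt(T) = -0.99798632
exp(-rT) = 0.97141646; exp(-qT) = 1.00000000
C = S_0 * exp(-qT) * N(d1) - K * exp(-rT) * N(d2)
N(d1) = 0.18432863; N(d2) = 0.15914300
C = 53.7600 * 1.00000000 * 0.18432863 - 60.7900 * 0.97141646 * 0.15914300 = 0.5117

Answer: Price = 0.5117


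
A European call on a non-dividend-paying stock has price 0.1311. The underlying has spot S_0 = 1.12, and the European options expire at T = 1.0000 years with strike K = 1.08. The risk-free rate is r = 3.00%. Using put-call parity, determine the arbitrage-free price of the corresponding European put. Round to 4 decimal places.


Answer: Put price = 0.0592

Derivation:
Put-call parity: C - P = S_0 * exp(-qT) - K * exp(-rT).
S_0 * exp(-qT) = 1.1200 * 1.00000000 = 1.12000000
K * exp(-rT) = 1.0800 * 0.97044553 = 1.04808118
P = C - S*exp(-qT) + K*exp(-rT)
P = 0.1311 - 1.12000000 + 1.04808118 = 0.0592


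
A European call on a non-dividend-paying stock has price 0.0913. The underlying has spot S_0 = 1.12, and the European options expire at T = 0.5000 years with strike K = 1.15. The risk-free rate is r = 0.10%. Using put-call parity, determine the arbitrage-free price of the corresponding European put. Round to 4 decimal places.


Answer: Put price = 0.1207

Derivation:
Put-call parity: C - P = S_0 * exp(-qT) - K * exp(-rT).
S_0 * exp(-qT) = 1.1200 * 1.00000000 = 1.12000000
K * exp(-rT) = 1.1500 * 0.99950012 = 1.14942514
P = C - S*exp(-qT) + K*exp(-rT)
P = 0.0913 - 1.12000000 + 1.14942514 = 0.1207


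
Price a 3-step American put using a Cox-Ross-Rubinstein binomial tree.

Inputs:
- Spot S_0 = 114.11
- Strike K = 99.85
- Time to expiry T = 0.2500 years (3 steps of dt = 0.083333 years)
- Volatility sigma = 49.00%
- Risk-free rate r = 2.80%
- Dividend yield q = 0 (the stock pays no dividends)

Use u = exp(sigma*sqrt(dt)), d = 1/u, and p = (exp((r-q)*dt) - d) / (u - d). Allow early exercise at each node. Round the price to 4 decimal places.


Answer: Price = V(0,0) = 4.0382

Derivation:
dt = T/N = 0.083333
u = exp(sigma*sqrt(dt)) = 1.151944; d = 1/u = 0.868098
p = (exp((r-q)*dt) - d) / (u - d) = 0.472926
Discount per step: exp(-r*dt) = 0.997669
Stock lattice S(k, i) with i counting down-moves:
  k=0: S(0,0) = 114.1100
  k=1: S(1,0) = 131.4483; S(1,1) = 99.0586
  k=2: S(2,0) = 151.4211; S(2,1) = 114.1100; S(2,2) = 85.9926
  k=3: S(3,0) = 174.4286; S(3,1) = 131.4483; S(3,2) = 99.0586; S(3,3) = 74.6500
Terminal payoffs V(N, i) = max(K - S_T, 0):
  V(3,0) = 0.000000; V(3,1) = 0.000000; V(3,2) = 0.791352; V(3,3) = 25.200006
Backward induction: V(k, i) = exp(-r*dt) * [p * V(k+1, i) + (1-p) * V(k+1, i+1)]; then take max(V_cont, immediate exercise) for American.
  V(2,0) = exp(-r*dt) * [p*0.000000 + (1-p)*0.000000] = 0.000000; exercise = 0.000000; V(2,0) = max -> 0.000000
  V(2,1) = exp(-r*dt) * [p*0.000000 + (1-p)*0.791352] = 0.416129; exercise = 0.000000; V(2,1) = max -> 0.416129
  V(2,2) = exp(-r*dt) * [p*0.791352 + (1-p)*25.200006] = 13.624687; exercise = 13.857398; V(2,2) = max -> 13.857398
  V(1,0) = exp(-r*dt) * [p*0.000000 + (1-p)*0.416129] = 0.218819; exercise = 0.000000; V(1,0) = max -> 0.218819
  V(1,1) = exp(-r*dt) * [p*0.416129 + (1-p)*13.857398] = 7.483189; exercise = 0.791352; V(1,1) = max -> 7.483189
  V(0,0) = exp(-r*dt) * [p*0.218819 + (1-p)*7.483189] = 4.038245; exercise = 0.000000; V(0,0) = max -> 4.038245


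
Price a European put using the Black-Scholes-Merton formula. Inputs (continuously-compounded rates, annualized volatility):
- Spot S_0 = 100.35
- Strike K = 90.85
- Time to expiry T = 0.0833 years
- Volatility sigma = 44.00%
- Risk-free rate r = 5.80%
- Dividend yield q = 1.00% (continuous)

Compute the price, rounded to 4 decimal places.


Answer: Price = 1.4146

Derivation:
d1 = (ln(S/K) + (r - q + 0.5*sigma^2) * T) / (sigma * sqrt(T)) = 0.87813740
d2 = d1 - sigma * sqrt(T) = 0.75114575
exp(-rT) = 0.99518025; exp(-qT) = 0.99916735
P = K * exp(-rT) * N(-d2) - S_0 * exp(-qT) * N(-d1)
N(-d1) = 0.18993458; N(-d2) = 0.22628247
P = 90.8500 * 0.99518025 * 0.22628247 - 100.3500 * 0.99916735 * 0.18993458 = 1.4146


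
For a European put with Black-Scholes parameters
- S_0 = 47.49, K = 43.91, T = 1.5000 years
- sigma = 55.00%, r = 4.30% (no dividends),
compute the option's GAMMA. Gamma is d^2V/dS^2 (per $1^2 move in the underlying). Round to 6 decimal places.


d1 = 0.5489114681; d2 = -0.1246982111
phi(d1) = 0.3431490311; exp(-qT) = 1.0000000000; exp(-rT) = 0.9375361143
Gamma = exp(-qT) * phi(d1) / (S * sigma * sqrt(T)) = 1.0000000000 * 0.3431490311 / (47.4900 * 0.5500 * 1.2247448714) = 0.010727

Answer: Gamma = 0.010727


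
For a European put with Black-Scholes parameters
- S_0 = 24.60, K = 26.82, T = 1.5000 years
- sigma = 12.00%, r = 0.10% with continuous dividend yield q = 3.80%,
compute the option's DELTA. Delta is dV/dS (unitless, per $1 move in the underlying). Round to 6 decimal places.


Answer: Delta = -0.768722

Derivation:
d1 = -0.8920322780; d2 = -1.0390016626
phi(d1) = 0.2679916848; exp(-qT) = 0.9445940694; exp(-rT) = 0.9985011244
N(-d1) = 0.8138121842
Delta = -exp(-qT) * N(-d1) = -0.9445940694 * 0.8138121842 = -0.768722


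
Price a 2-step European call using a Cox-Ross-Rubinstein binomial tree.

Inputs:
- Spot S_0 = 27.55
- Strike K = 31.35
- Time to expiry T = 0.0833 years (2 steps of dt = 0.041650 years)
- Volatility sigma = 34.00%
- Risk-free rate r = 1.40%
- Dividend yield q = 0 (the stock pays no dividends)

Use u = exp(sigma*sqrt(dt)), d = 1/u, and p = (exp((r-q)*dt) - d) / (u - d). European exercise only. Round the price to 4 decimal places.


dt = T/N = 0.041650
u = exp(sigma*sqrt(dt)) = 1.071852; d = 1/u = 0.932964
p = (exp((r-q)*dt) - d) / (u - d) = 0.486859
Discount per step: exp(-r*dt) = 0.999417
Stock lattice S(k, i) with i counting down-moves:
  k=0: S(0,0) = 27.5500
  k=1: S(1,0) = 29.5295; S(1,1) = 25.7032
  k=2: S(2,0) = 31.6513; S(2,1) = 27.5500; S(2,2) = 23.9801
Terminal payoffs V(N, i) = max(S_T - K, 0):
  V(2,0) = 0.301299; V(2,1) = 0.000000; V(2,2) = 0.000000
Backward induction: V(k, i) = exp(-r*dt) * [p * V(k+1, i) + (1-p) * V(k+1, i+1)].
  V(1,0) = exp(-r*dt) * [p*0.301299 + (1-p)*0.000000] = 0.146605
  V(1,1) = exp(-r*dt) * [p*0.000000 + (1-p)*0.000000] = 0.000000
  V(0,0) = exp(-r*dt) * [p*0.146605 + (1-p)*0.000000] = 0.071334

Answer: Price = V(0,0) = 0.0713


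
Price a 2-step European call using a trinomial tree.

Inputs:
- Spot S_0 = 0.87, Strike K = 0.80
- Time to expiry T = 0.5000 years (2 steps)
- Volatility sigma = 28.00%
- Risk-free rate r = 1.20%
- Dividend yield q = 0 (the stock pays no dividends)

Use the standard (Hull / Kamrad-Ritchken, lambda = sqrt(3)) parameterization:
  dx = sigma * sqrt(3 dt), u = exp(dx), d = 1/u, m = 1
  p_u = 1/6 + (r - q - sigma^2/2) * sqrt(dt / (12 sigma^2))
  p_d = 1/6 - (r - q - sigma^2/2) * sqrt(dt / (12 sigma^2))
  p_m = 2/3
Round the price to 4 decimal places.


dt = T/N = 0.250000; dx = sigma*sqrt(3*dt) = 0.242487
u = exp(dx) = 1.274415; d = 1/u = 0.784674
p_u = 0.152645, p_m = 0.666667, p_d = 0.180688
Discount per step: exp(-r*dt) = 0.997004
Stock lattice S(k, j) with j the centered position index:
  k=0: S(0,+0) = 0.8700
  k=1: S(1,-1) = 0.6827; S(1,+0) = 0.8700; S(1,+1) = 1.1087
  k=2: S(2,-2) = 0.5357; S(2,-1) = 0.6827; S(2,+0) = 0.8700; S(2,+1) = 1.1087; S(2,+2) = 1.4130
Terminal payoffs V(N, j) = max(S_T - K, 0):
  V(2,-2) = 0.000000; V(2,-1) = 0.000000; V(2,+0) = 0.070000; V(2,+1) = 0.308741; V(2,+2) = 0.612996
Backward induction: V(k, j) = exp(-r*dt) * [p_u * V(k+1, j+1) + p_m * V(k+1, j) + p_d * V(k+1, j-1)]
  V(1,-1) = exp(-r*dt) * [p_u*0.070000 + p_m*0.000000 + p_d*0.000000] = 0.010653
  V(1,+0) = exp(-r*dt) * [p_u*0.308741 + p_m*0.070000 + p_d*0.000000] = 0.093514
  V(1,+1) = exp(-r*dt) * [p_u*0.612996 + p_m*0.308741 + p_d*0.070000] = 0.311112
  V(0,+0) = exp(-r*dt) * [p_u*0.311112 + p_m*0.093514 + p_d*0.010653] = 0.111422

Answer: Price = V(0,0) = 0.1114


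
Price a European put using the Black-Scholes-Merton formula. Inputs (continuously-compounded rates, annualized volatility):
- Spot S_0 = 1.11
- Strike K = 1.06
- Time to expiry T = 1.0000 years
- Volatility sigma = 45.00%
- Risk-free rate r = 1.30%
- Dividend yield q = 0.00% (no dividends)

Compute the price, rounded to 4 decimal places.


d1 = (ln(S/K) + (r - q + 0.5*sigma^2) * T) / (sigma * sqrt(T)) = 0.35631357
d2 = d1 - sigma * sqrt(T) = -0.09368643
exp(-rT) = 0.98708414; exp(-qT) = 1.00000000
P = K * exp(-rT) * N(-d2) - S_0 * exp(-qT) * N(-d1)
N(-d1) = 0.36080287; N(-d2) = 0.53732087
P = 1.0600 * 0.98708414 * 0.53732087 - 1.1100 * 1.00000000 * 0.36080287 = 0.1617

Answer: Price = 0.1617


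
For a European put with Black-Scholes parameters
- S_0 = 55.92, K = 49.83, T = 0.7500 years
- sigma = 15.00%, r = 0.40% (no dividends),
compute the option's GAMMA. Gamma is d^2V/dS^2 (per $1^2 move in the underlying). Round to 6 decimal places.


d1 = 0.9756633395; d2 = 0.8457595289
phi(d1) = 0.2478583143; exp(-qT) = 1.0000000000; exp(-rT) = 0.9970044955
Gamma = exp(-qT) * phi(d1) / (S * sigma * sqrt(T)) = 1.0000000000 * 0.2478583143 / (55.9200 * 0.1500 * 0.8660254038) = 0.034120

Answer: Gamma = 0.034120


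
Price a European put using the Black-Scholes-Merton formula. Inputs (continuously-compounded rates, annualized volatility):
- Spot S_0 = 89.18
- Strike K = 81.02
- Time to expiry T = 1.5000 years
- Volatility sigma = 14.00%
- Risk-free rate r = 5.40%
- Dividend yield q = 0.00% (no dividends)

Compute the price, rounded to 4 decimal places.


Answer: Price = 1.0941

Derivation:
d1 = (ln(S/K) + (r - q + 0.5*sigma^2) * T) / (sigma * sqrt(T)) = 1.11778826
d2 = d1 - sigma * sqrt(T) = 0.94632398
exp(-rT) = 0.92219369; exp(-qT) = 1.00000000
P = K * exp(-rT) * N(-d2) - S_0 * exp(-qT) * N(-d1)
N(-d1) = 0.13182872; N(-d2) = 0.17199168
P = 81.0200 * 0.92219369 * 0.17199168 - 89.1800 * 1.00000000 * 0.13182872 = 1.0941


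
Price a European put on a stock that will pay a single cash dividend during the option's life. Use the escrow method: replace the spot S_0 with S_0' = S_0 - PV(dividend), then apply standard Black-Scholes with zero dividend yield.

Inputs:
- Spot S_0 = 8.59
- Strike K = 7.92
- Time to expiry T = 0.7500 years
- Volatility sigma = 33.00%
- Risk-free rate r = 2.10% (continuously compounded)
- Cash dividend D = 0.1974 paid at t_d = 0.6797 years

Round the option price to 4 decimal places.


Answer: Price = 0.6508

Derivation:
PV(D) = D * exp(-r * t_d) = 0.1974 * 0.98582769 = 0.19460239
S_0' = S_0 - PV(D) = 8.5900 - 0.19460239 = 8.39539761
d1 = (ln(S_0'/K) + (r + sigma^2/2)*T) / (sigma*sqrt(T)) = 0.40197557
d2 = d1 - sigma*sqrt(T) = 0.11618718
exp(-rT) = 0.98437338
N(-d1) = 0.34385100; N(-d2) = 0.45375210
P = K * exp(-rT) * N(-d2) - S_0' * N(-d1) = 7.9200 * 0.98437338 * 0.45375210 - 8.39539761 * 0.34385100 = 0.6508


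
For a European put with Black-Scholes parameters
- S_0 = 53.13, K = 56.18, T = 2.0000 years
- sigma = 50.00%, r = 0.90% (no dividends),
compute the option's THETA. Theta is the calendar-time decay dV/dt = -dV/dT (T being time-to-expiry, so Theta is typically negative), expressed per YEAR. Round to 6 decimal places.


Answer: Theta = -3.255208

Derivation:
d1 = 0.3000691330; d2 = -0.4070376482
phi(d1) = 0.3813799047; exp(-qT) = 1.0000000000; exp(-rT) = 0.9821610324
Theta = -S*exp(-qT)*phi(d1)*sigma/(2*sqrt(T)) + r*K*exp(-rT)*N(-d2) - q*S*exp(-qT)*N(-d1)
N(-d1) = 0.3820622116; N(-d2) = 0.6580098314; sqrt(T) = 1.4142135624
Term 1 = -53.1300 * 1.0000000000 * 0.3813799047 * 0.5000 / (2 * 1.4142135624) = -3.5819756781
Term 2 = 0.0090 * 56.1800 * 0.9821610324 * 0.6580098314 = 0.3267678541
Term 3 = 0 (no dividend yield, q = 0)
Theta = -3.5819756781 + (0.3267678541) + (0.0000000000) = -3.255208


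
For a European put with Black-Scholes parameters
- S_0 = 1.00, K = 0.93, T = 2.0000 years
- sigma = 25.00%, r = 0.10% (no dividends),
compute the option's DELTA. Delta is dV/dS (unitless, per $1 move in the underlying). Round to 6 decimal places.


Answer: Delta = -0.349121

Derivation:
d1 = 0.3876944656; d2 = 0.0341410750
phi(d1) = 0.3700592938; exp(-qT) = 1.0000000000; exp(-rT) = 0.9980019987
N(-d1) = 0.3491210759
Delta = -exp(-qT) * N(-d1) = -1.0000000000 * 0.3491210759 = -0.349121


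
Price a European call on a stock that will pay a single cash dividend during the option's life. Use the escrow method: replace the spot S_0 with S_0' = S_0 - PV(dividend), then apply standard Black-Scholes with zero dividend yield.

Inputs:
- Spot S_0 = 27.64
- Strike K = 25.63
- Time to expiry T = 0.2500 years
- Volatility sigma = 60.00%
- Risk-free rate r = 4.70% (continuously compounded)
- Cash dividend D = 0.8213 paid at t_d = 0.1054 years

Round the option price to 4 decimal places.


PV(D) = D * exp(-r * t_d) = 0.8213 * 0.99505845 = 0.81724150
S_0' = S_0 - PV(D) = 27.6400 - 0.81724150 = 26.82275850
d1 = (ln(S_0'/K) + (r + sigma^2/2)*T) / (sigma*sqrt(T)) = 0.34079061
d2 = d1 - sigma*sqrt(T) = 0.04079061
exp(-rT) = 0.98831876
N(d1) = 0.63336939; N(d2) = 0.51626859
C = S_0' * N(d1) - K * exp(-rT) * N(d2) = 26.82275850 * 0.63336939 - 25.6300 * 0.98831876 * 0.51626859 = 3.9113

Answer: Price = 3.9113


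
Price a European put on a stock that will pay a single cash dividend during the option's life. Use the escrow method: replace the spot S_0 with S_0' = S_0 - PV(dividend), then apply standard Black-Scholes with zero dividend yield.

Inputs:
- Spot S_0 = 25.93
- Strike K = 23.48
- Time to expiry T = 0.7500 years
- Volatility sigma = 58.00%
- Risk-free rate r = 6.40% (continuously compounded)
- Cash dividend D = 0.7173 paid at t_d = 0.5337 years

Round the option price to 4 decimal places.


PV(D) = D * exp(-r * t_d) = 0.7173 * 0.96641996 = 0.69321304
S_0' = S_0 - PV(D) = 25.9300 - 0.69321304 = 25.23678696
d1 = (ln(S_0'/K) + (r + sigma^2/2)*T) / (sigma*sqrt(T)) = 0.49035699
d2 = d1 - sigma*sqrt(T) = -0.01193774
exp(-rT) = 0.95313379
N(-d1) = 0.31194065; N(-d2) = 0.50476236
P = K * exp(-rT) * N(-d2) - S_0' * N(-d1) = 23.4800 * 0.95313379 * 0.50476236 - 25.23678696 * 0.31194065 = 3.4240

Answer: Price = 3.4240


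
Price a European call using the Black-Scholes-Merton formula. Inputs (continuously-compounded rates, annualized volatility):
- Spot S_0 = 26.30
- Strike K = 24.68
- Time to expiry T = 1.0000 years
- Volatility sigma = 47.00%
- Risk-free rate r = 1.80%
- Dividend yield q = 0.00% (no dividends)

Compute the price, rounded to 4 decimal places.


d1 = (ln(S/K) + (r - q + 0.5*sigma^2) * T) / (sigma * sqrt(T)) = 0.40856540
d2 = d1 - sigma * sqrt(T) = -0.06143460
exp(-rT) = 0.98216103; exp(-qT) = 1.00000000
C = S_0 * exp(-qT) * N(d1) - K * exp(-rT) * N(d2)
N(d1) = 0.65857069; N(d2) = 0.47550655
C = 26.3000 * 1.00000000 * 0.65857069 - 24.6800 * 0.98216103 * 0.47550655 = 5.7943

Answer: Price = 5.7943


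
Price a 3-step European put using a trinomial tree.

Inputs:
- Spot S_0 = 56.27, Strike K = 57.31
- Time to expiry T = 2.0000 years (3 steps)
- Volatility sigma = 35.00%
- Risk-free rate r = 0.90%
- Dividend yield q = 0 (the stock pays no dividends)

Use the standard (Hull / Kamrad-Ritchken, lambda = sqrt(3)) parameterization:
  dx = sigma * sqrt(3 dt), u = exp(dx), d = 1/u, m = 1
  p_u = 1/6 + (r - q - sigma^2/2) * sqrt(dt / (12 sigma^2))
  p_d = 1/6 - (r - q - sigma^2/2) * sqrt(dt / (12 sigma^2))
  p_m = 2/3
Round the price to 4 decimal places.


dt = T/N = 0.666667; dx = sigma*sqrt(3*dt) = 0.494975
u = exp(dx) = 1.640457; d = 1/u = 0.609586
p_u = 0.131480, p_m = 0.666667, p_d = 0.201854
Discount per step: exp(-r*dt) = 0.994018
Stock lattice S(k, j) with j the centered position index:
  k=0: S(0,+0) = 56.2700
  k=1: S(1,-1) = 34.3014; S(1,+0) = 56.2700; S(1,+1) = 92.3085
  k=2: S(2,-2) = 20.9097; S(2,-1) = 34.3014; S(2,+0) = 56.2700; S(2,+1) = 92.3085; S(2,+2) = 151.4281
  k=3: S(3,-3) = 12.7463; S(3,-2) = 20.9097; S(3,-1) = 34.3014; S(3,+0) = 56.2700; S(3,+1) = 92.3085; S(3,+2) = 151.4281; S(3,+3) = 248.4113
Terminal payoffs V(N, j) = max(K - S_T, 0):
  V(3,-3) = 44.563748; V(3,-2) = 36.400324; V(3,-1) = 23.008579; V(3,+0) = 1.040000; V(3,+1) = 0.000000; V(3,+2) = 0.000000; V(3,+3) = 0.000000
Backward induction: V(k, j) = exp(-r*dt) * [p_u * V(k+1, j+1) + p_m * V(k+1, j) + p_d * V(k+1, j-1)]
  V(2,-2) = exp(-r*dt) * [p_u*23.008579 + p_m*36.400324 + p_d*44.563748] = 36.070326
  V(2,-1) = exp(-r*dt) * [p_u*1.040000 + p_m*23.008579 + p_d*36.400324] = 22.686800
  V(2,+0) = exp(-r*dt) * [p_u*0.000000 + p_m*1.040000 + p_d*23.008579] = 5.305769
  V(2,+1) = exp(-r*dt) * [p_u*0.000000 + p_m*0.000000 + p_d*1.040000] = 0.208672
  V(2,+2) = exp(-r*dt) * [p_u*0.000000 + p_m*0.000000 + p_d*0.000000] = 0.000000
  V(1,-1) = exp(-r*dt) * [p_u*5.305769 + p_m*22.686800 + p_d*36.070326] = 22.964857
  V(1,+0) = exp(-r*dt) * [p_u*0.208672 + p_m*5.305769 + p_d*22.686800] = 8.095311
  V(1,+1) = exp(-r*dt) * [p_u*0.000000 + p_m*0.208672 + p_d*5.305769] = 1.202865
  V(0,+0) = exp(-r*dt) * [p_u*1.202865 + p_m*8.095311 + p_d*22.964857] = 10.129606

Answer: Price = V(0,0) = 10.1296


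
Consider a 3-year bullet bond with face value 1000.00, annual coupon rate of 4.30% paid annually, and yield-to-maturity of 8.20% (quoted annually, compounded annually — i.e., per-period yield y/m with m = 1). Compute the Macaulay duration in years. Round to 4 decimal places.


Coupon per period c = face * coupon_rate / m = 43.000000
Periods per year m = 1; per-period yield y/m = 0.082000
Number of cashflows N = 3
Cashflows (t years, CF_t, discount factor 1/(1+y/m)^(m*t), PV):
  t = 1.0000: CF_t = 43.000000, DF = 0.924214, PV = 39.741220
  t = 2.0000: CF_t = 43.000000, DF = 0.854172, PV = 36.729408
  t = 3.0000: CF_t = 1043.000000, DF = 0.789438, PV = 823.384194
Price P = sum_t PV_t = 899.854823
Macaulay numerator sum_t t * PV_t:
  t * PV_t at t = 1.0000: 39.741220
  t * PV_t at t = 2.0000: 73.458817
  t * PV_t at t = 3.0000: 2470.152583
Macaulay duration D = (sum_t t * PV_t) / P = 2583.352620 / 899.854823 = 2.870855

Answer: Macaulay duration = 2.8709 years


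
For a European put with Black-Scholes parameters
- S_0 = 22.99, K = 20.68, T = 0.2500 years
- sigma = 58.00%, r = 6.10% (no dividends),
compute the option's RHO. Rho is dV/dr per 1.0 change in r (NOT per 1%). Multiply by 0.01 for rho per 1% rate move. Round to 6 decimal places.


d1 = 0.5627320315; d2 = 0.2727320315
phi(d1) = 0.3405231379; exp(-qT) = 1.0000000000; exp(-rT) = 0.9848656924
N(-d2) = 0.3925296051
Rho = -K*T*exp(-rT)*N(-d2) = -20.6800 * 0.2500 * 0.9848656924 * 0.3925296051 = -1.998665

Answer: Rho = -1.998665


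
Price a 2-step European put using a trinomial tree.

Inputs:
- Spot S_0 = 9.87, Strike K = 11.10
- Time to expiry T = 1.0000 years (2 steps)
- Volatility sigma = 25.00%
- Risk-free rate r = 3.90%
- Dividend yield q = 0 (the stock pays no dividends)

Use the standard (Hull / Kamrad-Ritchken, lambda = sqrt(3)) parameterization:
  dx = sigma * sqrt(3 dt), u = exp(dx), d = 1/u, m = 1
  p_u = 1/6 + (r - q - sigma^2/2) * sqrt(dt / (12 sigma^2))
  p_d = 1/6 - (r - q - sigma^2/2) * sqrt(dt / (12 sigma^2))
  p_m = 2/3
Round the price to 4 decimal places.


Answer: Price = V(0,0) = 1.5217

Derivation:
dt = T/N = 0.500000; dx = sigma*sqrt(3*dt) = 0.306186
u = exp(dx) = 1.358235; d = 1/u = 0.736250
p_u = 0.172995, p_m = 0.666667, p_d = 0.160339
Discount per step: exp(-r*dt) = 0.980689
Stock lattice S(k, j) with j the centered position index:
  k=0: S(0,+0) = 9.8700
  k=1: S(1,-1) = 7.2668; S(1,+0) = 9.8700; S(1,+1) = 13.4058
  k=2: S(2,-2) = 5.3502; S(2,-1) = 7.2668; S(2,+0) = 9.8700; S(2,+1) = 13.4058; S(2,+2) = 18.2082
Terminal payoffs V(N, j) = max(K - S_T, 0):
  V(2,-2) = 5.749835; V(2,-1) = 3.833217; V(2,+0) = 1.230000; V(2,+1) = 0.000000; V(2,+2) = 0.000000
Backward induction: V(k, j) = exp(-r*dt) * [p_u * V(k+1, j+1) + p_m * V(k+1, j) + p_d * V(k+1, j-1)]
  V(1,-1) = exp(-r*dt) * [p_u*1.230000 + p_m*3.833217 + p_d*5.749835] = 3.618922
  V(1,+0) = exp(-r*dt) * [p_u*0.000000 + p_m*1.230000 + p_d*3.833217] = 1.406910
  V(1,+1) = exp(-r*dt) * [p_u*0.000000 + p_m*0.000000 + p_d*1.230000] = 0.193408
  V(0,+0) = exp(-r*dt) * [p_u*0.193408 + p_m*1.406910 + p_d*3.618922] = 1.521688


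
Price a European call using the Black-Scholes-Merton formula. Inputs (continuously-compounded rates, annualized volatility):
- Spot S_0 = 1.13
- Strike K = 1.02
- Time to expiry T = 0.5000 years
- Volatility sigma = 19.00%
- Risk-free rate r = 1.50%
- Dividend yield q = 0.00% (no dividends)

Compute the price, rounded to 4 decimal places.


d1 = (ln(S/K) + (r - q + 0.5*sigma^2) * T) / (sigma * sqrt(T)) = 0.88529773
d2 = d1 - sigma * sqrt(T) = 0.75094744
exp(-rT) = 0.99252805; exp(-qT) = 1.00000000
C = S_0 * exp(-qT) * N(d1) - K * exp(-rT) * N(d2)
N(d1) = 0.81200196; N(d2) = 0.77365786
C = 1.1300 * 1.00000000 * 0.81200196 - 1.0200 * 0.99252805 * 0.77365786 = 0.1343

Answer: Price = 0.1343


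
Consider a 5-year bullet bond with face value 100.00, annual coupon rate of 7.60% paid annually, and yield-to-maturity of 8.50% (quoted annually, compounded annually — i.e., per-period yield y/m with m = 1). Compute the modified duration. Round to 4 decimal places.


Answer: Modified duration = 3.9894

Derivation:
Coupon per period c = face * coupon_rate / m = 7.600000
Periods per year m = 1; per-period yield y/m = 0.085000
Number of cashflows N = 5
Cashflows (t years, CF_t, discount factor 1/(1+y/m)^(m*t), PV):
  t = 1.0000: CF_t = 7.600000, DF = 0.921659, PV = 7.004608
  t = 2.0000: CF_t = 7.600000, DF = 0.849455, PV = 6.455860
  t = 3.0000: CF_t = 7.600000, DF = 0.782908, PV = 5.950102
  t = 4.0000: CF_t = 7.600000, DF = 0.721574, PV = 5.483965
  t = 5.0000: CF_t = 107.600000, DF = 0.665045, PV = 71.558888
Price P = sum_t PV_t = 96.453422
First compute Macaulay numerator sum_t t * PV_t:
  t * PV_t at t = 1.0000: 7.004608
  t * PV_t at t = 2.0000: 12.911720
  t * PV_t at t = 3.0000: 17.850305
  t * PV_t at t = 4.0000: 21.935858
  t * PV_t at t = 5.0000: 357.794438
Macaulay duration D = 417.496929 / 96.453422 = 4.328482
Modified duration = D / (1 + y/m) = 4.328482 / (1 + 0.085000) = 3.989385
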